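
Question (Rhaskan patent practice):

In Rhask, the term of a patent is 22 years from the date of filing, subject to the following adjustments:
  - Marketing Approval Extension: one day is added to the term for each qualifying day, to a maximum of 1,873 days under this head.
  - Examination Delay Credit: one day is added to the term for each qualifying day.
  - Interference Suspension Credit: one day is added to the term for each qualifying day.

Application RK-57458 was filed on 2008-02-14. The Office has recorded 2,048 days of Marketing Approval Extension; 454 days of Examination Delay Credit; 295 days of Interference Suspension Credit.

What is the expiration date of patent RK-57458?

2037-04-20

Base term: filing date + 22 years → 14 February 2030.
Marketing Approval Extension: 2048 days claimed exceeds the 1873-day cap, so +1873 days → 2 April 2035.
Examination Delay Credit: +454 days → 29 June 2036.
Interference Suspension Credit: +295 days → 20 April 2037.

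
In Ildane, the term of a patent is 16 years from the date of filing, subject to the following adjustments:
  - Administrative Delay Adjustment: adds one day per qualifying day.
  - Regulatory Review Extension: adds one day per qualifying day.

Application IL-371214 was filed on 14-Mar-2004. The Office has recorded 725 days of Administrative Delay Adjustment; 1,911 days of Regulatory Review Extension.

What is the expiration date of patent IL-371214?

2027-06-02

Base term: filing date + 16 years → 14 March 2020.
Administrative Delay Adjustment: +725 days → 9 March 2022.
Regulatory Review Extension: +1911 days → 2 June 2027.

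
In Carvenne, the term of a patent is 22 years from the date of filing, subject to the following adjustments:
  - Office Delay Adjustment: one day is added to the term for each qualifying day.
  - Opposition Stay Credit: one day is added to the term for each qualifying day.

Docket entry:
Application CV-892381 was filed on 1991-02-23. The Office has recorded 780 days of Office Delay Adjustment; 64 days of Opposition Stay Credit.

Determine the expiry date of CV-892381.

Base term: filing date + 22 years → 23 February 2013.
Office Delay Adjustment: +780 days → 14 April 2015.
Opposition Stay Credit: +64 days → 17 June 2015.

June 17, 2015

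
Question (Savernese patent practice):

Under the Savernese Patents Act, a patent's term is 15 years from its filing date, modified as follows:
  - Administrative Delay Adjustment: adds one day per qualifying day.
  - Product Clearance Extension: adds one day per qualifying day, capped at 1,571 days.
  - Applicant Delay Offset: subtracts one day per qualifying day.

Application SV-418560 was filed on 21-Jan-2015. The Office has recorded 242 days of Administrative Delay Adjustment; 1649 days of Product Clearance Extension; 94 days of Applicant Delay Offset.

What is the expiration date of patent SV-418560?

2034-10-06

Base term: filing date + 15 years → 21 January 2030.
Administrative Delay Adjustment: +242 days → 20 September 2030.
Product Clearance Extension: 1649 days claimed exceeds the 1571-day cap, so +1571 days → 8 January 2035.
Applicant Delay Offset: −94 days → 6 October 2034.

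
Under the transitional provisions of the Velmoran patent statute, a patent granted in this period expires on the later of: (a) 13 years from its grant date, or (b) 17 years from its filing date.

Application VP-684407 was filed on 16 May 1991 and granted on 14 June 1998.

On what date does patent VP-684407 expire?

June 14, 2011

(a) grant + 13 years → 14 June 2011.
(b) filing + 17 years → 16 May 2008.
Later of the two: 14 June 2011.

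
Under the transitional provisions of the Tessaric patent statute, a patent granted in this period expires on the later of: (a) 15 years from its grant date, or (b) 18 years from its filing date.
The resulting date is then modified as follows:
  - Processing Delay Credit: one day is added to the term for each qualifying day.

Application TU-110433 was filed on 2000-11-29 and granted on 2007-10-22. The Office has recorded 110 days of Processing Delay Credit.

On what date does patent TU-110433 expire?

February 9, 2023

(a) grant + 15 years → 22 October 2022.
(b) filing + 18 years → 29 November 2018.
Later of the two: 22 October 2022.
Processing Delay Credit: +110 days → 9 February 2023.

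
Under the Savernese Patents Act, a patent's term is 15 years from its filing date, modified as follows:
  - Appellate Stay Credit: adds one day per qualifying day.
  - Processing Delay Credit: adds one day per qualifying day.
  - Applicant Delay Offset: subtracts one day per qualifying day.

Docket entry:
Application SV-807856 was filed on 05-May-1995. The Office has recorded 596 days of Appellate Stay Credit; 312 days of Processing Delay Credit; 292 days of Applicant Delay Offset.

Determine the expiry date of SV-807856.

Base term: filing date + 15 years → 5 May 2010.
Appellate Stay Credit: +596 days → 22 December 2011.
Processing Delay Credit: +312 days → 29 October 2012.
Applicant Delay Offset: −292 days → 11 January 2012.

January 11, 2012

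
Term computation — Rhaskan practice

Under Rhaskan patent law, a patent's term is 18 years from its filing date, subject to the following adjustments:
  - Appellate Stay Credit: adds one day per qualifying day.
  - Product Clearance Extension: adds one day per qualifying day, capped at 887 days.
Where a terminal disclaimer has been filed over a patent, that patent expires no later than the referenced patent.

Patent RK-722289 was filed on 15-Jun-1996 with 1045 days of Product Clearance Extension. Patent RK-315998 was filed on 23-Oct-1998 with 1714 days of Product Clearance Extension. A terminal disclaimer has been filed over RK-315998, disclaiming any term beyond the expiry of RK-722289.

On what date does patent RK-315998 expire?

Natural term of RK-315998:
  Base: filing + 18 years → 23 October 2016.
  Product Clearance Extension: 1714 days claimed exceeds the 887-day cap, so +887 days → 29 March 2019.
Expiry of referenced patent RK-722289:
  Base: filing + 18 years → 15 June 2014.
  Product Clearance Extension: 1045 days claimed exceeds the 887-day cap, so +887 days → 18 November 2016.
Terminal disclaimer: RK-315998 expires on the earlier of 29 March 2019 and 18 November 2016.

2016-11-18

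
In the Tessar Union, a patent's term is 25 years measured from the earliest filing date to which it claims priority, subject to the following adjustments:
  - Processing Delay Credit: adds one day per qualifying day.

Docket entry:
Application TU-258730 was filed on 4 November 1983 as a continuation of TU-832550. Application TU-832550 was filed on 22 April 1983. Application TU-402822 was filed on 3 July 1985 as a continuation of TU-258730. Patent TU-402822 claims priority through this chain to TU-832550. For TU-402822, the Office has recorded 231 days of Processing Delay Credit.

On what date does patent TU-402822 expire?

2008-12-09

Earliest priority filing: 22 April 1983.
Base term: 22 April 1983 + 25 years → 22 April 2008.
Processing Delay Credit: +231 days → 9 December 2008.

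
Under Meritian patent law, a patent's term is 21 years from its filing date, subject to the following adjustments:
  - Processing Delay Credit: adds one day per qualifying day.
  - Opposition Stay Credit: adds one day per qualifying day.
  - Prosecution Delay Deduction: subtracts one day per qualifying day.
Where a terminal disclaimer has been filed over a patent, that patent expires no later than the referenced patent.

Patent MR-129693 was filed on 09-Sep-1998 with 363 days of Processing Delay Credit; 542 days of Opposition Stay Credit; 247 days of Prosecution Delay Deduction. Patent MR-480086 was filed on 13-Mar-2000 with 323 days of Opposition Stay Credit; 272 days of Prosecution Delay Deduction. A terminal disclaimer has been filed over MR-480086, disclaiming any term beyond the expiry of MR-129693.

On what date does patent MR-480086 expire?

Natural term of MR-480086:
  Base: filing + 21 years → 13 March 2021.
  Opposition Stay Credit: +323 days → 30 January 2022.
  Prosecution Delay Deduction: −272 days → 3 May 2021.
Expiry of referenced patent MR-129693:
  Base: filing + 21 years → 9 September 2019.
  Processing Delay Credit: +363 days → 6 September 2020.
  Opposition Stay Credit: +542 days → 2 March 2022.
  Prosecution Delay Deduction: −247 days → 28 June 2021.
Terminal disclaimer: MR-480086 expires on the earlier of 3 May 2021 and 28 June 2021.

May 3, 2021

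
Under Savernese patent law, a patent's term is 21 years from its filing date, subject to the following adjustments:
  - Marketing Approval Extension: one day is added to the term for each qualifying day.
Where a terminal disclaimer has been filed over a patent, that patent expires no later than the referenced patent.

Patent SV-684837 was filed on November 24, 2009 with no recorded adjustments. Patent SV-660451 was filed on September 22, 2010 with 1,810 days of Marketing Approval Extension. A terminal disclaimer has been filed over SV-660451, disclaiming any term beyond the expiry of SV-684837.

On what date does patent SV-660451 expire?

2030-11-24

Natural term of SV-660451:
  Base: filing + 21 years → 22 September 2031.
  Marketing Approval Extension: +1810 days → 5 September 2036.
Expiry of referenced patent SV-684837:
  Base: filing + 21 years → 24 November 2030.
Terminal disclaimer: SV-660451 expires on the earlier of 5 September 2036 and 24 November 2030.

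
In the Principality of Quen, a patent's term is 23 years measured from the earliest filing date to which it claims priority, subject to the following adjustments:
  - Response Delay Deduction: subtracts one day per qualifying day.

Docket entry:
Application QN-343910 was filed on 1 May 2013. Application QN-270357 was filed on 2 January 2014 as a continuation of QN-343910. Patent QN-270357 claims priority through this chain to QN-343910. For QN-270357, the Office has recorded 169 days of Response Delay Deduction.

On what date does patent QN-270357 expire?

November 14, 2035

Earliest priority filing: 1 May 2013.
Base term: 1 May 2013 + 23 years → 1 May 2036.
Response Delay Deduction: −169 days → 14 November 2035.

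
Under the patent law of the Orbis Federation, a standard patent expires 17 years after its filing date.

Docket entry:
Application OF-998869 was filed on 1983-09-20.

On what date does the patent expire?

Filing date + 17 years → 20 September 2000.

2000-09-20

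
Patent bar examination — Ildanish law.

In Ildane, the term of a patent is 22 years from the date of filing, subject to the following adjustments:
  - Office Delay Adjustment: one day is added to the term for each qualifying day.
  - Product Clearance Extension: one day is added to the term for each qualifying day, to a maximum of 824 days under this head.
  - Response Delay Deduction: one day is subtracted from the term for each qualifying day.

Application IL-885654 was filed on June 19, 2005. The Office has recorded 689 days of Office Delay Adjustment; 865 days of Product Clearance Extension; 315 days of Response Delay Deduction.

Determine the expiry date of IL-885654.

Base term: filing date + 22 years → 19 June 2027.
Office Delay Adjustment: +689 days → 8 May 2029.
Product Clearance Extension: 865 days claimed exceeds the 824-day cap, so +824 days → 10 August 2031.
Response Delay Deduction: −315 days → 29 September 2030.

2030-09-29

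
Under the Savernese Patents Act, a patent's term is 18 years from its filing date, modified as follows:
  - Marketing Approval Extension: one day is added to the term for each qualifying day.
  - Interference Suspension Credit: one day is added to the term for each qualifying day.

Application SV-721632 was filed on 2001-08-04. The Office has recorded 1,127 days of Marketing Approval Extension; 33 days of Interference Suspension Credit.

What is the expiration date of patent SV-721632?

Base term: filing date + 18 years → 4 August 2019.
Marketing Approval Extension: +1127 days → 4 September 2022.
Interference Suspension Credit: +33 days → 7 October 2022.

October 7, 2022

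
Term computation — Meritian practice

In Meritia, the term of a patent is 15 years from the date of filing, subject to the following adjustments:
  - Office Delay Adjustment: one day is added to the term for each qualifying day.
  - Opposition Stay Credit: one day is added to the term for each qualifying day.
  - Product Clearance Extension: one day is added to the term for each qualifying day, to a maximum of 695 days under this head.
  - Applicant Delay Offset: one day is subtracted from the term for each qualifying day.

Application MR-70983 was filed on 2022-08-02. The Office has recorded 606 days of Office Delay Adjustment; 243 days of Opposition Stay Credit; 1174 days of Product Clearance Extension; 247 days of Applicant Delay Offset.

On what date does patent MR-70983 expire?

2041-02-19

Base term: filing date + 15 years → 2 August 2037.
Office Delay Adjustment: +606 days → 31 March 2039.
Opposition Stay Credit: +243 days → 29 November 2039.
Product Clearance Extension: 1174 days claimed exceeds the 695-day cap, so +695 days → 24 October 2041.
Applicant Delay Offset: −247 days → 19 February 2041.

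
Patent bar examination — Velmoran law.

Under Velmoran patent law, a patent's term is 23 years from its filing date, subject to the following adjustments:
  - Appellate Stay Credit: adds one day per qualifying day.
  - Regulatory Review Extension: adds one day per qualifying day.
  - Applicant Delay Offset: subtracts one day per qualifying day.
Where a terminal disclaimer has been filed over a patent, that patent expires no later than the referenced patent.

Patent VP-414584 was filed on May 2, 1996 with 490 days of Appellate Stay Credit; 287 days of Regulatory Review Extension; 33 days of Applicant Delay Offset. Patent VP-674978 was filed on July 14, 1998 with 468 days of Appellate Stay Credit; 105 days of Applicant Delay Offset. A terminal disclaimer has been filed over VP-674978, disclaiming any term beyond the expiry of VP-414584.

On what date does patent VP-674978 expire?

May 15, 2021

Natural term of VP-674978:
  Base: filing + 23 years → 14 July 2021.
  Appellate Stay Credit: +468 days → 25 October 2022.
  Applicant Delay Offset: −105 days → 12 July 2022.
Expiry of referenced patent VP-414584:
  Base: filing + 23 years → 2 May 2019.
  Appellate Stay Credit: +490 days → 3 September 2020.
  Regulatory Review Extension: +287 days → 17 June 2021.
  Applicant Delay Offset: −33 days → 15 May 2021.
Terminal disclaimer: VP-674978 expires on the earlier of 12 July 2022 and 15 May 2021.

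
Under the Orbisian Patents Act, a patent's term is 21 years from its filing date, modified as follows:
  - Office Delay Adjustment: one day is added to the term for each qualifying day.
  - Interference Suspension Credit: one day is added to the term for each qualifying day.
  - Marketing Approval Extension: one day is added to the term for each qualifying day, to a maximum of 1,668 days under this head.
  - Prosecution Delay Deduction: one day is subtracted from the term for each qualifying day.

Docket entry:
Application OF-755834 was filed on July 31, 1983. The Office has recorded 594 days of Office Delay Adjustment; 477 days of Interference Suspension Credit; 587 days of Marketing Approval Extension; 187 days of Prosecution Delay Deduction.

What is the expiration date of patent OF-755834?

2008-08-10

Base term: filing date + 21 years → 31 July 2004.
Office Delay Adjustment: +594 days → 17 March 2006.
Interference Suspension Credit: +477 days → 7 July 2007.
Marketing Approval Extension: 587 days (within the 1668-day cap) → +587 days → 13 February 2009.
Prosecution Delay Deduction: −187 days → 10 August 2008.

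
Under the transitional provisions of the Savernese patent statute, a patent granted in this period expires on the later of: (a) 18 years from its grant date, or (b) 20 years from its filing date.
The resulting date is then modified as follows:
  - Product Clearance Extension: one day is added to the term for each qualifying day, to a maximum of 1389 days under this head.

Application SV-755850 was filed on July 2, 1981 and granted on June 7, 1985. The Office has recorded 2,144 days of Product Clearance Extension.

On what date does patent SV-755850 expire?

(a) grant + 18 years → 7 June 2003.
(b) filing + 20 years → 2 July 2001.
Later of the two: 7 June 2003.
Product Clearance Extension: 2144 days claimed exceeds the 1389-day cap, so +1389 days → 27 March 2007.

March 27, 2007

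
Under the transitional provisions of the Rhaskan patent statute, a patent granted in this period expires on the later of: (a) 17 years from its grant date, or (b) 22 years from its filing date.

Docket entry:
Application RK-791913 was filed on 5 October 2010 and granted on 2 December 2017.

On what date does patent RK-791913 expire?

(a) grant + 17 years → 2 December 2034.
(b) filing + 22 years → 5 October 2032.
Later of the two: 2 December 2034.

December 2, 2034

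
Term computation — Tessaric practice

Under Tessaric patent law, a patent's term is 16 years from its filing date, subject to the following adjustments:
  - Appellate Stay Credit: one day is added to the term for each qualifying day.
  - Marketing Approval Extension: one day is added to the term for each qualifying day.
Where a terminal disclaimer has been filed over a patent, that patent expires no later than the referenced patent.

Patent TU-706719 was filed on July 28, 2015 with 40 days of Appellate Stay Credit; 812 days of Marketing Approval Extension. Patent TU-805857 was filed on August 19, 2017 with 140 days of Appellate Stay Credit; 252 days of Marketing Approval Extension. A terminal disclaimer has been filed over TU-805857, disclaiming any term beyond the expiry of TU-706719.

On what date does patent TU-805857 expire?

November 26, 2033

Natural term of TU-805857:
  Base: filing + 16 years → 19 August 2033.
  Appellate Stay Credit: +140 days → 6 January 2034.
  Marketing Approval Extension: +252 days → 15 September 2034.
Expiry of referenced patent TU-706719:
  Base: filing + 16 years → 28 July 2031.
  Appellate Stay Credit: +40 days → 6 September 2031.
  Marketing Approval Extension: +812 days → 26 November 2033.
Terminal disclaimer: TU-805857 expires on the earlier of 15 September 2034 and 26 November 2033.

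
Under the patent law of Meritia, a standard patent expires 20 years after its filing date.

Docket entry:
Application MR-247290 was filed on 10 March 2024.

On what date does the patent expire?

Filing date + 20 years → 10 March 2044.

2044-03-10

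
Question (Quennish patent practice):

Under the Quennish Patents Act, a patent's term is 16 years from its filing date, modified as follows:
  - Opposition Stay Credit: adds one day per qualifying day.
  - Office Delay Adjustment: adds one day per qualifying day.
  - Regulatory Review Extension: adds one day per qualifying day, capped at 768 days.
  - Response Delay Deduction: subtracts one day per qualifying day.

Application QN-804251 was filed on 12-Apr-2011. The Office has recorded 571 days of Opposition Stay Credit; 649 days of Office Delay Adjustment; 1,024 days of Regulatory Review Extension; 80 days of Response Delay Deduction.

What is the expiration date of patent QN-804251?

2032-07-02

Base term: filing date + 16 years → 12 April 2027.
Opposition Stay Credit: +571 days → 3 November 2028.
Office Delay Adjustment: +649 days → 14 August 2030.
Regulatory Review Extension: 1024 days claimed exceeds the 768-day cap, so +768 days → 20 September 2032.
Response Delay Deduction: −80 days → 2 July 2032.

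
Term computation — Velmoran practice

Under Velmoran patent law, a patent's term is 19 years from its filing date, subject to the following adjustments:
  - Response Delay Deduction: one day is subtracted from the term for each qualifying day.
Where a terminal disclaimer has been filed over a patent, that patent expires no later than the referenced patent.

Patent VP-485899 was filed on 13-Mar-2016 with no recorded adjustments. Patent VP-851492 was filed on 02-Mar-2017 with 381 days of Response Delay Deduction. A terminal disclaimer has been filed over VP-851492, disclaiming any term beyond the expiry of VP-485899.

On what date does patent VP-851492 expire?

Natural term of VP-851492:
  Base: filing + 19 years → 2 March 2036.
  Response Delay Deduction: −381 days → 15 February 2035.
Expiry of referenced patent VP-485899:
  Base: filing + 19 years → 13 March 2035.
Terminal disclaimer: VP-851492 expires on the earlier of 15 February 2035 and 13 March 2035.

February 15, 2035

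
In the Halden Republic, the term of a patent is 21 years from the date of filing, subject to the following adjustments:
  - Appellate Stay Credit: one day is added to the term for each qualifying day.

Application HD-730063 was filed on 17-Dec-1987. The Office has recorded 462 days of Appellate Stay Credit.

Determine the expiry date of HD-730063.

Base term: filing date + 21 years → 17 December 2008.
Appellate Stay Credit: +462 days → 24 March 2010.

2010-03-24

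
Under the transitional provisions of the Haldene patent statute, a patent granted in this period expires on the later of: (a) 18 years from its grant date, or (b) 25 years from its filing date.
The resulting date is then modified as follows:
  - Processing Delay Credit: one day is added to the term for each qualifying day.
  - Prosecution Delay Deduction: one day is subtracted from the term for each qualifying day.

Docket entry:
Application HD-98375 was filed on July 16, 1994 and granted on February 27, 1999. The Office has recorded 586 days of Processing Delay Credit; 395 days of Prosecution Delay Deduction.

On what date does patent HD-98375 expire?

January 23, 2020

(a) grant + 18 years → 27 February 2017.
(b) filing + 25 years → 16 July 2019.
Later of the two: 16 July 2019.
Processing Delay Credit: +586 days → 21 February 2021.
Prosecution Delay Deduction: −395 days → 23 January 2020.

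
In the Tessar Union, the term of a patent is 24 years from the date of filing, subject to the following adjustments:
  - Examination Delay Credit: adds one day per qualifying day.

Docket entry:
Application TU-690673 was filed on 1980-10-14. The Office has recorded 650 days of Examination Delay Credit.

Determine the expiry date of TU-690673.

2006-07-26

Base term: filing date + 24 years → 14 October 2004.
Examination Delay Credit: +650 days → 26 July 2006.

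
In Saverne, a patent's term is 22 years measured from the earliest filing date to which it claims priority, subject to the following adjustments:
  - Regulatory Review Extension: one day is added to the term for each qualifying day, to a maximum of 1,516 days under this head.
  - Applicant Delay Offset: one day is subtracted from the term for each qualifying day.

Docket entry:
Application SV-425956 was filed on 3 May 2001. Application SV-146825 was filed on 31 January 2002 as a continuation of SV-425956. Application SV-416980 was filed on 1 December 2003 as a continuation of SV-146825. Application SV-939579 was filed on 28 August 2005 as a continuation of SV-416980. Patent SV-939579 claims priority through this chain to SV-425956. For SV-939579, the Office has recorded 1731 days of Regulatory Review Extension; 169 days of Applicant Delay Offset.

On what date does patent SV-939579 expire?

Earliest priority filing: 3 May 2001.
Base term: 3 May 2001 + 22 years → 3 May 2023.
Regulatory Review Extension: 1731 days claimed exceeds the 1516-day cap, so +1516 days → 27 June 2027.
Applicant Delay Offset: −169 days → 9 January 2027.

January 9, 2027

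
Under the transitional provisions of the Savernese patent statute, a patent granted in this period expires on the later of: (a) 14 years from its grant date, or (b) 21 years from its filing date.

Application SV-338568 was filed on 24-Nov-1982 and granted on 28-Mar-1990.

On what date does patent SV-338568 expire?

March 28, 2004

(a) grant + 14 years → 28 March 2004.
(b) filing + 21 years → 24 November 2003.
Later of the two: 28 March 2004.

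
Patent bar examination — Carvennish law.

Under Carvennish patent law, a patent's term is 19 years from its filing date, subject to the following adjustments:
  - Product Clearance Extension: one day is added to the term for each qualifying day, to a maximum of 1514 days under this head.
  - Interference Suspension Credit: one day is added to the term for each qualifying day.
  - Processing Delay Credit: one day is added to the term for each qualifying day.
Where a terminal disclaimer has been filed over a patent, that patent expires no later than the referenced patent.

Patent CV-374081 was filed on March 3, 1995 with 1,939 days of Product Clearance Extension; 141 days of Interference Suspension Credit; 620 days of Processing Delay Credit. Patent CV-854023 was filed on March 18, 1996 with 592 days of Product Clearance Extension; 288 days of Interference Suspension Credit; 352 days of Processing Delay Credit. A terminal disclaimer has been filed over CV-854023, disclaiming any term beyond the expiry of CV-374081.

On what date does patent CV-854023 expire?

Natural term of CV-854023:
  Base: filing + 19 years → 18 March 2015.
  Product Clearance Extension: 592 days (within the 1514-day cap) → +592 days → 30 October 2016.
  Interference Suspension Credit: +288 days → 14 August 2017.
  Processing Delay Credit: +352 days → 1 August 2018.
Expiry of referenced patent CV-374081:
  Base: filing + 19 years → 3 March 2014.
  Product Clearance Extension: 1939 days claimed exceeds the 1514-day cap, so +1514 days → 25 April 2018.
  Interference Suspension Credit: +141 days → 13 September 2018.
  Processing Delay Credit: +620 days → 25 May 2020.
Terminal disclaimer: CV-854023 expires on the earlier of 1 August 2018 and 25 May 2020.

2018-08-01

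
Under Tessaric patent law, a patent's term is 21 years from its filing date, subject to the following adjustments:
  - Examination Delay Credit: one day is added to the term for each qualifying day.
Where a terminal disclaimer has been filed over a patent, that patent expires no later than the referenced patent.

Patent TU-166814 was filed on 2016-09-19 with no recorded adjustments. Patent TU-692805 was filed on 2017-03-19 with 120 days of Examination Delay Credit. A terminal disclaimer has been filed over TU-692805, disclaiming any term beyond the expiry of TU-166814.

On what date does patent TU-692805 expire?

Natural term of TU-692805:
  Base: filing + 21 years → 19 March 2038.
  Examination Delay Credit: +120 days → 17 July 2038.
Expiry of referenced patent TU-166814:
  Base: filing + 21 years → 19 September 2037.
Terminal disclaimer: TU-692805 expires on the earlier of 17 July 2038 and 19 September 2037.

2037-09-19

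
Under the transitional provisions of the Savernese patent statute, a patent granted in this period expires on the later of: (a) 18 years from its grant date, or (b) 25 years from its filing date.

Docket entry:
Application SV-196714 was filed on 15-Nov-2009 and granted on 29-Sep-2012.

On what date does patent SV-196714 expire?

2034-11-15

(a) grant + 18 years → 29 September 2030.
(b) filing + 25 years → 15 November 2034.
Later of the two: 15 November 2034.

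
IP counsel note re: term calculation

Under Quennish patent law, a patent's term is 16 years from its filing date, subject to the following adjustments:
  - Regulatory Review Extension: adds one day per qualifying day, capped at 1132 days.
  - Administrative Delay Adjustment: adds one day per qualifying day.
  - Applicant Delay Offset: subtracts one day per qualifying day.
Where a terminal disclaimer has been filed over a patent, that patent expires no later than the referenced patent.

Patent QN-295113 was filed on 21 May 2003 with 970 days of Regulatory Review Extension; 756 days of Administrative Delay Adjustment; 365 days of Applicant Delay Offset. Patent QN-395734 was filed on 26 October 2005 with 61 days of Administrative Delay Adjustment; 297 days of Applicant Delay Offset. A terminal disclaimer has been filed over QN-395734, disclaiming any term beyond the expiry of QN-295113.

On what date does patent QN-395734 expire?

Natural term of QN-395734:
  Base: filing + 16 years → 26 October 2021.
  Administrative Delay Adjustment: +61 days → 26 December 2021.
  Applicant Delay Offset: −297 days → 4 March 2021.
Expiry of referenced patent QN-295113:
  Base: filing + 16 years → 21 May 2019.
  Regulatory Review Extension: 970 days (within the 1132-day cap) → +970 days → 15 January 2022.
  Administrative Delay Adjustment: +756 days → 10 February 2024.
  Applicant Delay Offset: −365 days → 10 February 2023.
Terminal disclaimer: QN-395734 expires on the earlier of 4 March 2021 and 10 February 2023.

March 4, 2021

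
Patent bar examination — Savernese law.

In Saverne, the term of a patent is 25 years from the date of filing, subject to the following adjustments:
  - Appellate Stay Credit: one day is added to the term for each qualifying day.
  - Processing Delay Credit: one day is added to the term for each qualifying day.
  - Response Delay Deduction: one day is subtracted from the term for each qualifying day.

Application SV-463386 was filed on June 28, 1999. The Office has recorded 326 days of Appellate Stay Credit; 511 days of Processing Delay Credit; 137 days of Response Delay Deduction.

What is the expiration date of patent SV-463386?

2026-05-29

Base term: filing date + 25 years → 28 June 2024.
Appellate Stay Credit: +326 days → 20 May 2025.
Processing Delay Credit: +511 days → 13 October 2026.
Response Delay Deduction: −137 days → 29 May 2026.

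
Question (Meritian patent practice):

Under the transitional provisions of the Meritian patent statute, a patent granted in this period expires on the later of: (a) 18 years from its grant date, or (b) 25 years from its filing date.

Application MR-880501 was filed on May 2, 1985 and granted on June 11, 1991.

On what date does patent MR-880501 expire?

(a) grant + 18 years → 11 June 2009.
(b) filing + 25 years → 2 May 2010.
Later of the two: 2 May 2010.

May 2, 2010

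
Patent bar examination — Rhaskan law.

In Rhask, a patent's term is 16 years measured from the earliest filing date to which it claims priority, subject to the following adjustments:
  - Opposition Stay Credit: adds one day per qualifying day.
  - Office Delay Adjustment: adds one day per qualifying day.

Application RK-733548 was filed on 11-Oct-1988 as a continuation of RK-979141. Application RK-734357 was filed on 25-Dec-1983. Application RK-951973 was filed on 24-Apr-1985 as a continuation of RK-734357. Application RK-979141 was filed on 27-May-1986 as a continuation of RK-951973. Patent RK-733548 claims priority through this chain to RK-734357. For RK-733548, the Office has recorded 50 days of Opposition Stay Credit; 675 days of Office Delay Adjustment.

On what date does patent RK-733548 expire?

December 19, 2001

Earliest priority filing: 25 December 1983.
Base term: 25 December 1983 + 16 years → 25 December 1999.
Opposition Stay Credit: +50 days → 13 February 2000.
Office Delay Adjustment: +675 days → 19 December 2001.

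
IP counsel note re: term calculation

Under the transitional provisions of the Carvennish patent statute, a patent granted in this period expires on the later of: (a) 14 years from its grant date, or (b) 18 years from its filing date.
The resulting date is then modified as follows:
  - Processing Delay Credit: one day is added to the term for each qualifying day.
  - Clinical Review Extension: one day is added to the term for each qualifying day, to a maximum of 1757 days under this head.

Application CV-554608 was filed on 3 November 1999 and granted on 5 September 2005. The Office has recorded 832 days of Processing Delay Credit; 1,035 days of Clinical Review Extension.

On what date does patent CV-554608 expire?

2024-10-15

(a) grant + 14 years → 5 September 2019.
(b) filing + 18 years → 3 November 2017.
Later of the two: 5 September 2019.
Processing Delay Credit: +832 days → 15 December 2021.
Clinical Review Extension: 1035 days (within the 1757-day cap) → +1035 days → 15 October 2024.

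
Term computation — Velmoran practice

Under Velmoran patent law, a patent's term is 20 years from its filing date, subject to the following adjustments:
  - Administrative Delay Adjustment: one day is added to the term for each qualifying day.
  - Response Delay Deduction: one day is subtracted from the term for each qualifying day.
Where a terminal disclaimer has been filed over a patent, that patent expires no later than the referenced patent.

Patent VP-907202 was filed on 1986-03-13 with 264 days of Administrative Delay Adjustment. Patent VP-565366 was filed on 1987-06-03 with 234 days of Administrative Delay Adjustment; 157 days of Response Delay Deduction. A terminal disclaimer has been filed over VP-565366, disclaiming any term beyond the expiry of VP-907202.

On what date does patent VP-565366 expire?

2006-12-02

Natural term of VP-565366:
  Base: filing + 20 years → 3 June 2007.
  Administrative Delay Adjustment: +234 days → 23 January 2008.
  Response Delay Deduction: −157 days → 19 August 2007.
Expiry of referenced patent VP-907202:
  Base: filing + 20 years → 13 March 2006.
  Administrative Delay Adjustment: +264 days → 2 December 2006.
Terminal disclaimer: VP-565366 expires on the earlier of 19 August 2007 and 2 December 2006.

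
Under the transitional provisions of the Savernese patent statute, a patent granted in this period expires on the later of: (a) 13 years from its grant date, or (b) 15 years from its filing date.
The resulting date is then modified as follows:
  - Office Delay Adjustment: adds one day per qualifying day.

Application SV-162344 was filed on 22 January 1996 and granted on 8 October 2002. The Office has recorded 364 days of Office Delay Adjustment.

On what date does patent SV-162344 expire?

2016-10-06

(a) grant + 13 years → 8 October 2015.
(b) filing + 15 years → 22 January 2011.
Later of the two: 8 October 2015.
Office Delay Adjustment: +364 days → 6 October 2016.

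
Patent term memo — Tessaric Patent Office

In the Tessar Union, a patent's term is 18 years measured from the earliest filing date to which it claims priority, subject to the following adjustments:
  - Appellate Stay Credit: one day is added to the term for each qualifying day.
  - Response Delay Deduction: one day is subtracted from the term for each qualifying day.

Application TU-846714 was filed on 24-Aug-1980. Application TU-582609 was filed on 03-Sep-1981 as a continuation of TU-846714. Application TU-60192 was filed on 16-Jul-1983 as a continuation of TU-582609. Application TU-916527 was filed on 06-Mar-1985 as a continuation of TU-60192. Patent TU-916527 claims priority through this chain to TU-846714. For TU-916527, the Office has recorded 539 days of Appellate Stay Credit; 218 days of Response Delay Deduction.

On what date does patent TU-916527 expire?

1999-07-11

Earliest priority filing: 24 August 1980.
Base term: 24 August 1980 + 18 years → 24 August 1998.
Appellate Stay Credit: +539 days → 14 February 2000.
Response Delay Deduction: −218 days → 11 July 1999.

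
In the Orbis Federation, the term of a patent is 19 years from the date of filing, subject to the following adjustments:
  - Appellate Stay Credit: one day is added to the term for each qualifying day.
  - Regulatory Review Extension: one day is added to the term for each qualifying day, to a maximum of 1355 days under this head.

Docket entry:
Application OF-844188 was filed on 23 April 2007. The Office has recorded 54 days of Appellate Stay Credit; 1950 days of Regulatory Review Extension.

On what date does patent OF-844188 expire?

Base term: filing date + 19 years → 23 April 2026.
Appellate Stay Credit: +54 days → 16 June 2026.
Regulatory Review Extension: 1950 days claimed exceeds the 1355-day cap, so +1355 days → 2 March 2030.

2030-03-02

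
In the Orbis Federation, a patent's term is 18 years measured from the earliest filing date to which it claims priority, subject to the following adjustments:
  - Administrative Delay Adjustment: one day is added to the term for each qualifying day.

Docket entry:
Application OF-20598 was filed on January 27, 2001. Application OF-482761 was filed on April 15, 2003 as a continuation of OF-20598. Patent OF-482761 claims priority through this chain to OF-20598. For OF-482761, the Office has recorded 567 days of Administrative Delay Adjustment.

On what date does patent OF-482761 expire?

August 16, 2020

Earliest priority filing: 27 January 2001.
Base term: 27 January 2001 + 18 years → 27 January 2019.
Administrative Delay Adjustment: +567 days → 16 August 2020.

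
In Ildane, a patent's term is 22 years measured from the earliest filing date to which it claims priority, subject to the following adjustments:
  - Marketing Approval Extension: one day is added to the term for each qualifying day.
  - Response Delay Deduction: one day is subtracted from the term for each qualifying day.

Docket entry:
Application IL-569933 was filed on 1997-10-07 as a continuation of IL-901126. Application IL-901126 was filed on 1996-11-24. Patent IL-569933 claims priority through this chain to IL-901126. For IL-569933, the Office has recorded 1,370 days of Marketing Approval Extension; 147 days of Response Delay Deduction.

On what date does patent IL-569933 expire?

Earliest priority filing: 24 November 1996.
Base term: 24 November 1996 + 22 years → 24 November 2018.
Marketing Approval Extension: +1370 days → 25 August 2022.
Response Delay Deduction: −147 days → 31 March 2022.

2022-03-31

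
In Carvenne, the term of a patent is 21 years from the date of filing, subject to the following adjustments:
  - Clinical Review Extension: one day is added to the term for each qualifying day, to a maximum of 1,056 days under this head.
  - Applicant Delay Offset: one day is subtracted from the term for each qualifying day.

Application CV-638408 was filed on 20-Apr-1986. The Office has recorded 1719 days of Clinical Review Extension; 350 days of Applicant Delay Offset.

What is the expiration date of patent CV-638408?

March 26, 2009

Base term: filing date + 21 years → 20 April 2007.
Clinical Review Extension: 1719 days claimed exceeds the 1056-day cap, so +1056 days → 11 March 2010.
Applicant Delay Offset: −350 days → 26 March 2009.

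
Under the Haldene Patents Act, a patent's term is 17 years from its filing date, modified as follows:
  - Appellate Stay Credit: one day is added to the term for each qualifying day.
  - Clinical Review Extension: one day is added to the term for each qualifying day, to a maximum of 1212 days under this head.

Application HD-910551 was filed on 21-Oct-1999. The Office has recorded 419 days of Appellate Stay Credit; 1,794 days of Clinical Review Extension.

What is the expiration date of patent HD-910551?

April 9, 2021

Base term: filing date + 17 years → 21 October 2016.
Appellate Stay Credit: +419 days → 14 December 2017.
Clinical Review Extension: 1794 days claimed exceeds the 1212-day cap, so +1212 days → 9 April 2021.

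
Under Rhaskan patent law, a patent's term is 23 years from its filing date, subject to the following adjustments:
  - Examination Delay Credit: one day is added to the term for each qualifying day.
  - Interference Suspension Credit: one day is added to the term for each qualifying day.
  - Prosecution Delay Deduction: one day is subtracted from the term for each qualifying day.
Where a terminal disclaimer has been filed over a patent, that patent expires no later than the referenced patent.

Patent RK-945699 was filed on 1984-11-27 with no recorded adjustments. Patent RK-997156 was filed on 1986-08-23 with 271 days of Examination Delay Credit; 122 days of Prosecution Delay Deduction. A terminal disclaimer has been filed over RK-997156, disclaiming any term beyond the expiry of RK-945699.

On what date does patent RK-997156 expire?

November 27, 2007

Natural term of RK-997156:
  Base: filing + 23 years → 23 August 2009.
  Examination Delay Credit: +271 days → 21 May 2010.
  Prosecution Delay Deduction: −122 days → 19 January 2010.
Expiry of referenced patent RK-945699:
  Base: filing + 23 years → 27 November 2007.
Terminal disclaimer: RK-997156 expires on the earlier of 19 January 2010 and 27 November 2007.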